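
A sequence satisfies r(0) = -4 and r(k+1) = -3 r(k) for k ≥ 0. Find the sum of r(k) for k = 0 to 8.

r(1) = -3*(-4) = 12
r(2) = -3*12 = -36
r(3) = -3*(-36) = 108
r(4) = -3*108 = -324
r(5) = -3*(-324) = 972
r(6) = -3*972 = -2916
r(7) = -3*(-2916) = 8748
r(8) = -3*8748 = -26244
Sum = (-4) + 12 + (-36) + 108 + (-324) + 972 + (-2916) + 8748 + (-26244) = -19684

-19684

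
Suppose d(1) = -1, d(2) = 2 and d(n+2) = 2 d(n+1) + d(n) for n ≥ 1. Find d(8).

d(3) = 2·2 + (-1) = 3
d(4) = 2·3 + 2 = 8
d(5) = 2·8 + 3 = 19
d(6) = 2·19 + 8 = 46
d(7) = 2·46 + 19 = 111
d(8) = 2·111 + 46 = 268

268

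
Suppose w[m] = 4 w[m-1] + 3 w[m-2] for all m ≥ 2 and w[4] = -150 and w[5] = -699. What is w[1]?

Rearranging, w[m-2] = (w[m] - 4 w[m-1]) / 3.
w[3] = (-699 - 4·(-150)) / 3 = -99/3 = -33
w[2] = (-150 - 4·(-33)) / 3 = -18/3 = -6
w[1] = (-33 - 4·(-6)) / 3 = -9/3 = -3

-3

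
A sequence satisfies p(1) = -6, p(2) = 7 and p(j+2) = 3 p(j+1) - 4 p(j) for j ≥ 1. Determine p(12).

p(3) = 3*7 - 4*(-6) = 45
p(4) = 3*45 - 4*7 = 107
p(5) = 3*107 - 4*45 = 141
p(6) = 3*141 - 4*107 = -5
p(7) = 3*(-5) - 4*141 = -579
p(8) = 3*(-579) - 4*(-5) = -1717
p(9) = 3*(-1717) - 4*(-579) = -2835
p(10) = 3*(-2835) - 4*(-1717) = -1637
p(11) = 3*(-1637) - 4*(-2835) = 6429
p(12) = 3*6429 - 4*(-1637) = 25835

25835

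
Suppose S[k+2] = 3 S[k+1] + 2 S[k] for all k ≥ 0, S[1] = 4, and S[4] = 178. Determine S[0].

Let S[0] = w.
S[2] = 12 + 2w
S[3] = 44 + 6w
S[4] = 156 + 22w
So 156 + 22w = 178, giving w = 1.

1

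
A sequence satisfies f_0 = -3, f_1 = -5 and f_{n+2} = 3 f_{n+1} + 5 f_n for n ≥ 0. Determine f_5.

f_2 = 3·(-5) + 5·(-3) = -30
f_3 = 3·(-30) + 5·(-5) = -115
f_4 = 3·(-115) + 5·(-30) = -495
f_5 = 3·(-495) + 5·(-115) = -2060

-2060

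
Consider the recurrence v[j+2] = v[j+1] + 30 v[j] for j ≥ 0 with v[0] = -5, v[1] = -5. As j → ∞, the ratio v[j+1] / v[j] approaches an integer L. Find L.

The characteristic equation is r^2 - r - 30 = 0, which factors as (r - 6)(r + 5) = 0.
So the roots are 6 and -5. Since |6| > |-5| and the coefficient of 6^j is non-zero, the ratio tends to 6.

6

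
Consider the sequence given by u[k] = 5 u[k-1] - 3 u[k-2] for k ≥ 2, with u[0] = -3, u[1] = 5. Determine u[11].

18408260

u[2] = 5(5) - 3(-3) = 34
u[3] = 5(34) - 3(5) = 155
u[4] = 5(155) - 3(34) = 673
u[5] = 5(673) - 3(155) = 2900
u[6] = 5(2900) - 3(673) = 12481
u[7] = 5(12481) - 3(2900) = 53705
u[8] = 5(53705) - 3(12481) = 231082
u[9] = 5(231082) - 3(53705) = 994295
u[10] = 5(994295) - 3(231082) = 4278229
u[11] = 5(4278229) - 3(994295) = 18408260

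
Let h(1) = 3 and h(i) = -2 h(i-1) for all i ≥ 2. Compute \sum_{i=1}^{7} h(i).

129

h(2) = -2(3) = -6
h(3) = -2(-6) = 12
h(4) = -2(12) = -24
h(5) = -2(-24) = 48
h(6) = -2(48) = -96
h(7) = -2(-96) = 192
Sum = 3 + (-6) + 12 + (-24) + 48 + (-96) + 192 = 129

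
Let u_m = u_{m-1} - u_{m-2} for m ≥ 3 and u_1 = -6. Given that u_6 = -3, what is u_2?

Let u_2 = x.
u_3 = 6 + x
u_4 = 6
u_5 = -x
u_6 = -6 - x
So -6 - x = -3, giving x = -3.

-3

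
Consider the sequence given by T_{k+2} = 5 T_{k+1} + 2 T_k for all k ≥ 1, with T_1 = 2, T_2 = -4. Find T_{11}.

T_3 = 5·(-4) + 2·2 = -16
T_4 = 5·(-16) + 2·(-4) = -88
T_5 = 5·(-88) + 2·(-16) = -472
T_6 = 5·(-472) + 2·(-88) = -2536
T_7 = 5·(-2536) + 2·(-472) = -13624
T_8 = 5·(-13624) + 2·(-2536) = -73192
T_9 = 5·(-73192) + 2·(-13624) = -393208
T_{10} = 5·(-393208) + 2·(-73192) = -2112424
T_{11} = 5·(-2112424) + 2·(-393208) = -11348536

-11348536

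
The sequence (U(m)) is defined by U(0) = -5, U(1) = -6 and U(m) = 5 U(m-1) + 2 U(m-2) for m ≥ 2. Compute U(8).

-949540

U(2) = 5·(-6) + 2·(-5) = -40
U(3) = 5·(-40) + 2·(-6) = -212
U(4) = 5·(-212) + 2·(-40) = -1140
U(5) = 5·(-1140) + 2·(-212) = -6124
U(6) = 5·(-6124) + 2·(-1140) = -32900
U(7) = 5·(-32900) + 2·(-6124) = -176748
U(8) = 5·(-176748) + 2·(-32900) = -949540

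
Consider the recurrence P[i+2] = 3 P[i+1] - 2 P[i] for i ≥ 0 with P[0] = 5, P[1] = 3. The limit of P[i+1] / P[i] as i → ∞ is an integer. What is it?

The characteristic equation is r^2 - 3r + 2 = 0, which factors as (r - 2)(r - 1) = 0.
So the roots are 2 and 1. Since |2| > |1| and the coefficient of 2^i is non-zero, the ratio tends to 2.

2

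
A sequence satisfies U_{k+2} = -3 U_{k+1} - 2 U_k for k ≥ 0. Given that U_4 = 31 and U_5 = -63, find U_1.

Rearranging, U_{k-2} = (U_k + 3 U_{k-1}) / -2.
U_3 = (-63 + 3(31)) / -2 = 30/-2 = -15
U_2 = (31 + 3(-15)) / -2 = -14/-2 = 7
U_1 = (-15 + 3(7)) / -2 = 6/-2 = -3

-3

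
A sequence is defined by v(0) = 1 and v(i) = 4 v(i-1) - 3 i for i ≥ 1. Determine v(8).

-21836

v(1) = 4(1) - 3 = 1
v(2) = 4(1) - 6 = -2
v(3) = 4(-2) - 9 = -17
v(4) = 4(-17) - 12 = -80
v(5) = 4(-80) - 15 = -335
v(6) = 4(-335) - 18 = -1358
v(7) = 4(-1358) - 21 = -5453
v(8) = 4(-5453) - 24 = -21836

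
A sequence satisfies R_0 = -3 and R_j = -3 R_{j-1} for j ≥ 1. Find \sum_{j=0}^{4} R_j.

R_1 = -3*(-3) = 9
R_2 = -3*9 = -27
R_3 = -3*(-27) = 81
R_4 = -3*81 = -243
Sum = (-3) + 9 + (-27) + 81 + (-243) = -183

-183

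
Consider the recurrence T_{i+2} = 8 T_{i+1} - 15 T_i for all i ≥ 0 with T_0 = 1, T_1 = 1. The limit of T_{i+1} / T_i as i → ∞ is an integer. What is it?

The characteristic equation is r^2 - 8r + 15 = 0, which factors as (r - 5)(r - 3) = 0.
So the roots are 5 and 3. Since |5| > |3| and the coefficient of 5^i is non-zero, the ratio tends to 5.

5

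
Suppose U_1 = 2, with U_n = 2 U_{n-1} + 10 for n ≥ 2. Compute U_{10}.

6134

U_2 = 2(2) + 10 = 14
U_3 = 2(14) + 10 = 38
U_4 = 2(38) + 10 = 86
U_5 = 2(86) + 10 = 182
U_6 = 2(182) + 10 = 374
U_7 = 2(374) + 10 = 758
U_8 = 2(758) + 10 = 1526
U_9 = 2(1526) + 10 = 3062
U_{10} = 2(3062) + 10 = 6134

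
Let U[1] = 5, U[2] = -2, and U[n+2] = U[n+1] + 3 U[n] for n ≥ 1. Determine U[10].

2239

U[3] = (-2) + 3*5 = 13
U[4] = 13 + 3*(-2) = 7
U[5] = 7 + 3*13 = 46
U[6] = 46 + 3*7 = 67
U[7] = 67 + 3*46 = 205
U[8] = 205 + 3*67 = 406
U[9] = 406 + 3*205 = 1021
U[10] = 1021 + 3*406 = 2239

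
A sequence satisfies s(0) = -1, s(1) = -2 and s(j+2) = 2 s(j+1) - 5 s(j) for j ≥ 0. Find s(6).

s(2) = 2·(-2) - 5·(-1) = 1
s(3) = 2·1 - 5·(-2) = 12
s(4) = 2·12 - 5·1 = 19
s(5) = 2·19 - 5·12 = -22
s(6) = 2·(-22) - 5·19 = -139

-139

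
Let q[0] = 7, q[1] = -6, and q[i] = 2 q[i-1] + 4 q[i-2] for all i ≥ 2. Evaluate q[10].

74752

q[2] = 2*(-6) + 4*7 = 16
q[3] = 2*16 + 4*(-6) = 8
q[4] = 2*8 + 4*16 = 80
q[5] = 2*80 + 4*8 = 192
q[6] = 2*192 + 4*80 = 704
q[7] = 2*704 + 4*192 = 2176
q[8] = 2*2176 + 4*704 = 7168
q[9] = 2*7168 + 4*2176 = 23040
q[10] = 2*23040 + 4*7168 = 74752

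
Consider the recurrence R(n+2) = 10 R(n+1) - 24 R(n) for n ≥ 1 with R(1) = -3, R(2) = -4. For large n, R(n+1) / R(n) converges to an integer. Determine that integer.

6

The characteristic equation is r^2 - 10r + 24 = 0, which factors as (r - 6)(r - 4) = 0.
So the roots are 6 and 4. Since |6| > |4| and the coefficient of 6^n is non-zero, the ratio tends to 6.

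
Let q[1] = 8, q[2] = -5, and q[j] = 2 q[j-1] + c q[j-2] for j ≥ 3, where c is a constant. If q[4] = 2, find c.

2

q[3] = -10 + 8c
q[4] = -20 + 11c
So -20 + 11c = 2, giving c = 2.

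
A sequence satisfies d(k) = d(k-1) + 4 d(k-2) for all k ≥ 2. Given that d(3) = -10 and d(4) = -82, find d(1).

2

Rearranging, d(k-2) = (d(k) - d(k-1)) / 4.
d(2) = (-82 - (-10)) / 4 = -72/4 = -18
d(1) = (-10 - (-18)) / 4 = 8/4 = 2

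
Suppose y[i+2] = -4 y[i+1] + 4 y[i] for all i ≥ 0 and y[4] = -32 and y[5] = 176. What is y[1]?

Rearranging, y[i-2] = (y[i] + 4 y[i-1]) / 4.
y[3] = (176 + 4*(-32)) / 4 = 48/4 = 12
y[2] = (-32 + 4*12) / 4 = 16/4 = 4
y[1] = (12 + 4*4) / 4 = 28/4 = 7

7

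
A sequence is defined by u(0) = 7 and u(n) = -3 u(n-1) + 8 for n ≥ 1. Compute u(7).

-10933

u(1) = -3(7) + 8 = -13
u(2) = -3(-13) + 8 = 47
u(3) = -3(47) + 8 = -133
u(4) = -3(-133) + 8 = 407
u(5) = -3(407) + 8 = -1213
u(6) = -3(-1213) + 8 = 3647
u(7) = -3(3647) + 8 = -10933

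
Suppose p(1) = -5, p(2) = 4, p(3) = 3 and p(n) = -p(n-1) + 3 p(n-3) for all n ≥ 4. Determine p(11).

282

p(4) = -3 + 3(-5) = -18
p(5) = -(-18) + 3(4) = 30
p(6) = -30 + 3(3) = -21
p(7) = -(-21) + 3(-18) = -33
p(8) = -(-33) + 3(30) = 123
p(9) = -123 + 3(-21) = -186
p(10) = -(-186) + 3(-33) = 87
p(11) = -87 + 3(123) = 282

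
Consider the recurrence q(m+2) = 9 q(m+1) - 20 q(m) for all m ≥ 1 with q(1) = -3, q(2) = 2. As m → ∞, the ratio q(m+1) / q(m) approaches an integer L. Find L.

The characteristic equation is r^2 - 9r + 20 = 0, which factors as (r - 5)(r - 4) = 0.
So the roots are 5 and 4. Since |5| > |4| and the coefficient of 5^m is non-zero, the ratio tends to 5.

5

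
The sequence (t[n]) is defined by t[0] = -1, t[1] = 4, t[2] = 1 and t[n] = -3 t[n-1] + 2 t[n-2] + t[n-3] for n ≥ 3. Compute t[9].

3829

t[3] = -3·1 + 2·4 + (-1) = 4
t[4] = -3·4 + 2·1 + 4 = -6
t[5] = -3·(-6) + 2·4 + 1 = 27
t[6] = -3·27 + 2·(-6) + 4 = -89
t[7] = -3·(-89) + 2·27 + (-6) = 315
t[8] = -3·315 + 2·(-89) + 27 = -1096
t[9] = -3·(-1096) + 2·315 + (-89) = 3829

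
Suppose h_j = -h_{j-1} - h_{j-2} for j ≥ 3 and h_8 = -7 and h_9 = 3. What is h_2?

-7

Rearranging, h_{j-2} = -(h_j + h_{j-1}).
h_7 = -(3 + (-7)) = 4
h_6 = -(-7 + 4) = 3
h_5 = -(4 + 3) = -7
h_4 = -(3 + (-7)) = 4
h_3 = -(-7 + 4) = 3
h_2 = -(4 + 3) = -7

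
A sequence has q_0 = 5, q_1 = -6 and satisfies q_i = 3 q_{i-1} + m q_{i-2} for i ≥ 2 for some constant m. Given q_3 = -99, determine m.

-5

q_2 = -18 + 5m
q_3 = -54 + 9m
So -54 + 9m = -99, giving m = -5.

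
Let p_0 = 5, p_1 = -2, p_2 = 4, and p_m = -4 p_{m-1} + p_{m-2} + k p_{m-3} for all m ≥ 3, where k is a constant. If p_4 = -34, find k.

p_3 = -18 + 5k
p_4 = 76 - 22k
So 76 - 22k = -34, giving k = 5.

5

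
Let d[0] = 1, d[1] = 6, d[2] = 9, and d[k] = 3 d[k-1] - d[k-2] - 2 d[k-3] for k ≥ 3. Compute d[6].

d[3] = 3*9 - 6 - 2*1 = 19
d[4] = 3*19 - 9 - 2*6 = 36
d[5] = 3*36 - 19 - 2*9 = 71
d[6] = 3*71 - 36 - 2*19 = 139

139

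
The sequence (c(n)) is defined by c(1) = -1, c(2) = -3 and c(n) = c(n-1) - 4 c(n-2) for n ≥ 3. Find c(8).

c(3) = (-3) - 4(-1) = 1
c(4) = 1 - 4(-3) = 13
c(5) = 13 - 4(1) = 9
c(6) = 9 - 4(13) = -43
c(7) = (-43) - 4(9) = -79
c(8) = (-79) - 4(-43) = 93

93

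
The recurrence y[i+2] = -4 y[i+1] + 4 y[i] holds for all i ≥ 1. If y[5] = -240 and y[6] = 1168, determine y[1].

3

Rearranging, y[i-2] = (y[i] + 4 y[i-1]) / 4.
y[4] = (1168 + 4*(-240)) / 4 = 208/4 = 52
y[3] = (-240 + 4*52) / 4 = -32/4 = -8
y[2] = (52 + 4*(-8)) / 4 = 20/4 = 5
y[1] = (-8 + 4*5) / 4 = 12/4 = 3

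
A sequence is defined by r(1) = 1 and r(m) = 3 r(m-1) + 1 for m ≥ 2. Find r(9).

r(2) = 3*1 + 1 = 4
r(3) = 3*4 + 1 = 13
r(4) = 3*13 + 1 = 40
r(5) = 3*40 + 1 = 121
r(6) = 3*121 + 1 = 364
r(7) = 3*364 + 1 = 1093
r(8) = 3*1093 + 1 = 3280
r(9) = 3*3280 + 1 = 9841

9841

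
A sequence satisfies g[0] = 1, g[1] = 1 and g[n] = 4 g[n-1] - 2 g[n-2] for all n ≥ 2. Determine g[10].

g[2] = 4(1) - 2(1) = 2
g[3] = 4(2) - 2(1) = 6
g[4] = 4(6) - 2(2) = 20
g[5] = 4(20) - 2(6) = 68
g[6] = 4(68) - 2(20) = 232
g[7] = 4(232) - 2(68) = 792
g[8] = 4(792) - 2(232) = 2704
g[9] = 4(2704) - 2(792) = 9232
g[10] = 4(9232) - 2(2704) = 31520

31520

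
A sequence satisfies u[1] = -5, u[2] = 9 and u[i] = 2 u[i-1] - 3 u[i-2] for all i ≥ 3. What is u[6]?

-159

u[3] = 2(9) - 3(-5) = 33
u[4] = 2(33) - 3(9) = 39
u[5] = 2(39) - 3(33) = -21
u[6] = 2(-21) - 3(39) = -159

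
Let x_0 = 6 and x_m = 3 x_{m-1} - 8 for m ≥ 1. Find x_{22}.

The fixed point is -8/(1 - 3) = 4, so x_m - 4 = 3(x_{m-1} - 4).
Hence x_m = 2·3^m + 4.
x_{22} = 2·3^{22} + 4 = 2·31381059609 + 4 = 62762119222.

62762119222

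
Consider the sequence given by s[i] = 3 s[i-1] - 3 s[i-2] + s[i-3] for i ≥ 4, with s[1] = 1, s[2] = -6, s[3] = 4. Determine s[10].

s[4] = 3*4 - 3*(-6) + 1 = 31
s[5] = 3*31 - 3*4 + (-6) = 75
s[6] = 3*75 - 3*31 + 4 = 136
s[7] = 3*136 - 3*75 + 31 = 214
s[8] = 3*214 - 3*136 + 75 = 309
s[9] = 3*309 - 3*214 + 136 = 421
s[10] = 3*421 - 3*309 + 214 = 550

550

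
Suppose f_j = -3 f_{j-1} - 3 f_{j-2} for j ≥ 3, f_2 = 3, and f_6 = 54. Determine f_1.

1

Let f_1 = y.
f_3 = -9 - 3y
f_4 = 18 + 9y
f_5 = -27 - 18y
f_6 = 27 + 27y
So 27 + 27y = 54, giving y = 1.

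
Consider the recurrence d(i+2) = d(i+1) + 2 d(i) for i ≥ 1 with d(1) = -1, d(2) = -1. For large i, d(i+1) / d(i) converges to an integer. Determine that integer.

2

The characteristic equation is r^2 - r - 2 = 0, which factors as (r - 2)(r + 1) = 0.
So the roots are 2 and -1. Since |2| > |-1| and the coefficient of 2^i is non-zero, the ratio tends to 2.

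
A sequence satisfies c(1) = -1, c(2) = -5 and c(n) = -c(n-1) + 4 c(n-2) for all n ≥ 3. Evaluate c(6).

c(3) = -(-5) + 4(-1) = 1
c(4) = -1 + 4(-5) = -21
c(5) = -(-21) + 4(1) = 25
c(6) = -25 + 4(-21) = -109

-109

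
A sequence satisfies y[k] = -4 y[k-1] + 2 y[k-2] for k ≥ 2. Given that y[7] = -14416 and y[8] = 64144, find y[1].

Rearranging, y[k-2] = (y[k] + 4 y[k-1]) / 2.
y[6] = (64144 + 4(-14416)) / 2 = 6480/2 = 3240
y[5] = (-14416 + 4(3240)) / 2 = -1456/2 = -728
y[4] = (3240 + 4(-728)) / 2 = 328/2 = 164
y[3] = (-728 + 4(164)) / 2 = -72/2 = -36
y[2] = (164 + 4(-36)) / 2 = 20/2 = 10
y[1] = (-36 + 4(10)) / 2 = 4/2 = 2

2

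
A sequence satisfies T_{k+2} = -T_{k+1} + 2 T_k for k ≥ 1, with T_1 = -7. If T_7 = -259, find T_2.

Let T_2 = v.
T_3 = -14 - v
T_4 = 14 + 3v
T_5 = -42 - 5v
T_6 = 70 + 11v
T_7 = -154 - 21v
So -154 - 21v = -259, giving v = 5.

5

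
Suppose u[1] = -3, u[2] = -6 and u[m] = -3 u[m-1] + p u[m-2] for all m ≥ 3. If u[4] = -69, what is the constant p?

-5

u[3] = 18 - 3p
u[4] = -54 + 3p
So -54 + 3p = -69, giving p = -5.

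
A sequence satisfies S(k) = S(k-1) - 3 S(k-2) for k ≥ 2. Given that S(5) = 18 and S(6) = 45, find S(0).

Rearranging, S(k-2) = (S(k) - S(k-1)) / -3.
S(4) = (45 - 18) / -3 = 27/-3 = -9
S(3) = (18 - (-9)) / -3 = 27/-3 = -9
S(2) = (-9 - (-9)) / -3 = 0/-3 = 0
S(1) = (-9 - 0) / -3 = -9/-3 = 3
S(0) = (0 - 3) / -3 = -3/-3 = 1

1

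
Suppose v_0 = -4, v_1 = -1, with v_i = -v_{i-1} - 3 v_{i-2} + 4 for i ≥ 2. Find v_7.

v_2 = -(-1) - 3*(-4) + 4 = 17
v_3 = -17 - 3*(-1) + 4 = -10
v_4 = -(-10) - 3*17 + 4 = -37
v_5 = -(-37) - 3*(-10) + 4 = 71
v_6 = -71 - 3*(-37) + 4 = 44
v_7 = -44 - 3*71 + 4 = -253

-253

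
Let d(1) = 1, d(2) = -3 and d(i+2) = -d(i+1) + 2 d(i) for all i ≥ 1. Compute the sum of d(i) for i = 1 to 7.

55

d(3) = -(-3) + 2*1 = 5
d(4) = -5 + 2*(-3) = -11
d(5) = -(-11) + 2*5 = 21
d(6) = -21 + 2*(-11) = -43
d(7) = -(-43) + 2*21 = 85
Sum = 1 + (-3) + 5 + (-11) + 21 + (-43) + 85 = 55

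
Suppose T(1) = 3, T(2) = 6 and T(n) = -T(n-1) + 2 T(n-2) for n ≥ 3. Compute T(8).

132

T(3) = -6 + 2*3 = 0
T(4) = -0 + 2*6 = 12
T(5) = -12 + 2*0 = -12
T(6) = -(-12) + 2*12 = 36
T(7) = -36 + 2*(-12) = -60
T(8) = -(-60) + 2*36 = 132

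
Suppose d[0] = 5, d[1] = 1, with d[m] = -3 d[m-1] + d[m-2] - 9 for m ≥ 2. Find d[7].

1873

d[2] = -3(1) + 5 - 9 = -7
d[3] = -3(-7) + 1 - 9 = 13
d[4] = -3(13) + (-7) - 9 = -55
d[5] = -3(-55) + 13 - 9 = 169
d[6] = -3(169) + (-55) - 9 = -571
d[7] = -3(-571) + 169 - 9 = 1873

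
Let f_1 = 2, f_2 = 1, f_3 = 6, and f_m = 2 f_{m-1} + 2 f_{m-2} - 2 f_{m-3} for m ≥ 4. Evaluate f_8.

428

f_4 = 2*6 + 2*1 - 2*2 = 10
f_5 = 2*10 + 2*6 - 2*1 = 30
f_6 = 2*30 + 2*10 - 2*6 = 68
f_7 = 2*68 + 2*30 - 2*10 = 176
f_8 = 2*176 + 2*68 - 2*30 = 428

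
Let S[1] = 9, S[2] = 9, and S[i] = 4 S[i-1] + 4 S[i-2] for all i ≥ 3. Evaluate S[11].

S[3] = 4*9 + 4*9 = 72
S[4] = 4*72 + 4*9 = 324
S[5] = 4*324 + 4*72 = 1584
S[6] = 4*1584 + 4*324 = 7632
S[7] = 4*7632 + 4*1584 = 36864
S[8] = 4*36864 + 4*7632 = 177984
S[9] = 4*177984 + 4*36864 = 859392
S[10] = 4*859392 + 4*177984 = 4149504
S[11] = 4*4149504 + 4*859392 = 20035584

20035584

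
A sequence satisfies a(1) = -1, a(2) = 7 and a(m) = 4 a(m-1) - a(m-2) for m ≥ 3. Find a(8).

a(3) = 4·7 - (-1) = 29
a(4) = 4·29 - 7 = 109
a(5) = 4·109 - 29 = 407
a(6) = 4·407 - 109 = 1519
a(7) = 4·1519 - 407 = 5669
a(8) = 4·5669 - 1519 = 21157

21157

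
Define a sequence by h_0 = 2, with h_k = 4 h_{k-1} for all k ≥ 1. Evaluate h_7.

h_1 = 4*2 = 8
h_2 = 4*8 = 32
h_3 = 4*32 = 128
h_4 = 4*128 = 512
h_5 = 4*512 = 2048
h_6 = 4*2048 = 8192
h_7 = 4*8192 = 32768

32768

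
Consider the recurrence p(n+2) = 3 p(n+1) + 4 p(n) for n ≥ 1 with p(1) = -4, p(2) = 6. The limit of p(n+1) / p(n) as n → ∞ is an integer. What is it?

The characteristic equation is r^2 - 3r - 4 = 0, which factors as (r - 4)(r + 1) = 0.
So the roots are 4 and -1. Since |4| > |-1| and the coefficient of 4^n is non-zero, the ratio tends to 4.

4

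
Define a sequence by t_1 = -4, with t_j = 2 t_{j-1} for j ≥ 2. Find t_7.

t_2 = 2*(-4) = -8
t_3 = 2*(-8) = -16
t_4 = 2*(-16) = -32
t_5 = 2*(-32) = -64
t_6 = 2*(-64) = -128
t_7 = 2*(-128) = -256

-256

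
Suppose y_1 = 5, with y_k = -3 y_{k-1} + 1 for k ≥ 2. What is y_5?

y_2 = -3*5 + 1 = -14
y_3 = -3*(-14) + 1 = 43
y_4 = -3*43 + 1 = -128
y_5 = -3*(-128) + 1 = 385

385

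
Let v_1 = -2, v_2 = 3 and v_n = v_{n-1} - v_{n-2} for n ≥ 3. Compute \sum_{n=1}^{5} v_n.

5

v_3 = 3 - (-2) = 5
v_4 = 5 - 3 = 2
v_5 = 2 - 5 = -3
Sum = (-2) + 3 + 5 + 2 + (-3) = 5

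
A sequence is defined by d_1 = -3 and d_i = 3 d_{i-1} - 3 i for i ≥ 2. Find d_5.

d_2 = 3(-3) - 6 = -15
d_3 = 3(-15) - 9 = -54
d_4 = 3(-54) - 12 = -174
d_5 = 3(-174) - 15 = -537

-537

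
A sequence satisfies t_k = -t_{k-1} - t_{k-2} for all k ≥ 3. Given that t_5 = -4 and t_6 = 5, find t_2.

-4

Rearranging, t_{k-2} = -(t_k + t_{k-1}).
t_4 = -(5 + (-4)) = -1
t_3 = -(-4 + (-1)) = 5
t_2 = -(-1 + 5) = -4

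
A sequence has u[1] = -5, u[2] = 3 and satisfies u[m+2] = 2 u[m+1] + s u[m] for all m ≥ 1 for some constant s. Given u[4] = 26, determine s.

u[3] = 6 - 5s
u[4] = 12 - 7s
So 12 - 7s = 26, giving s = -2.

-2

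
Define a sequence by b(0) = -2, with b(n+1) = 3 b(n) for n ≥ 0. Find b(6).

-1458

b(1) = 3*(-2) = -6
b(2) = 3*(-6) = -18
b(3) = 3*(-18) = -54
b(4) = 3*(-54) = -162
b(5) = 3*(-162) = -486
b(6) = 3*(-486) = -1458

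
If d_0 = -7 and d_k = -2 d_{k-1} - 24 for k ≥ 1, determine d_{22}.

4194296

The fixed point is -24/(1 + 2) = -8, so d_k + 8 = -2(d_{k-1} + 8).
Hence d_k = 1·(-2)^k - 8.
d_{22} = 1·(-2)^{22} - 8 = 1·4194304 - 8 = 4194296.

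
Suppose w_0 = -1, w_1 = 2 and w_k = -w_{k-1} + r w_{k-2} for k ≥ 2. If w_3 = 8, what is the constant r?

2

w_2 = -2 - r
w_3 = 2 + 3r
So 2 + 3r = 8, giving r = 2.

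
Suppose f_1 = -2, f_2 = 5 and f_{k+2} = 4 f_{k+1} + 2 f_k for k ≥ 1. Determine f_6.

1460

f_3 = 4*5 + 2*(-2) = 16
f_4 = 4*16 + 2*5 = 74
f_5 = 4*74 + 2*16 = 328
f_6 = 4*328 + 2*74 = 1460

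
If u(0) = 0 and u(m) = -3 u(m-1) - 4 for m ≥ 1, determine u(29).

-68630377364884

The fixed point is -4/(1 + 3) = -1, so u(m) + 1 = -3(u(m-1) + 1).
Hence u(m) = 1·(-3)^m - 1.
u(29) = 1·(-3)^{29} - 1 = 1·-68630377364883 - 1 = -68630377364884.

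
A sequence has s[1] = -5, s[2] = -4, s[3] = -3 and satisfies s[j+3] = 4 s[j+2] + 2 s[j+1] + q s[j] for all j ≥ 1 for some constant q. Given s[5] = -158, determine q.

3

s[4] = -20 - 5q
s[5] = -86 - 24q
So -86 - 24q = -158, giving q = 3.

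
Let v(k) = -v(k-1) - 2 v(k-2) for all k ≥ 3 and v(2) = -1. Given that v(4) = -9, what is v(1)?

-5

Let v(1) = z.
v(3) = 1 - 2z
v(4) = 1 + 2z
So 1 + 2z = -9, giving z = -5.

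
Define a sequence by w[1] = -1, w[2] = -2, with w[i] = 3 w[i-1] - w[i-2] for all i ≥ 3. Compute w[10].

-4181

w[3] = 3*(-2) - (-1) = -5
w[4] = 3*(-5) - (-2) = -13
w[5] = 3*(-13) - (-5) = -34
w[6] = 3*(-34) - (-13) = -89
w[7] = 3*(-89) - (-34) = -233
w[8] = 3*(-233) - (-89) = -610
w[9] = 3*(-610) - (-233) = -1597
w[10] = 3*(-1597) - (-610) = -4181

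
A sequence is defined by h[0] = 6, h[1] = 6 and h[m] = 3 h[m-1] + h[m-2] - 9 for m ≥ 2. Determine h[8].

15351

h[2] = 3(6) + 6 - 9 = 15
h[3] = 3(15) + 6 - 9 = 42
h[4] = 3(42) + 15 - 9 = 132
h[5] = 3(132) + 42 - 9 = 429
h[6] = 3(429) + 132 - 9 = 1410
h[7] = 3(1410) + 429 - 9 = 4650
h[8] = 3(4650) + 1410 - 9 = 15351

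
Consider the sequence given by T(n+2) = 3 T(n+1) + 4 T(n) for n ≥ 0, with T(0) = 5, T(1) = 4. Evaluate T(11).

T(2) = 3(4) + 4(5) = 32
T(3) = 3(32) + 4(4) = 112
T(4) = 3(112) + 4(32) = 464
T(5) = 3(464) + 4(112) = 1840
T(6) = 3(1840) + 4(464) = 7376
T(7) = 3(7376) + 4(1840) = 29488
T(8) = 3(29488) + 4(7376) = 117968
T(9) = 3(117968) + 4(29488) = 471856
T(10) = 3(471856) + 4(117968) = 1887440
T(11) = 3(1887440) + 4(471856) = 7549744

7549744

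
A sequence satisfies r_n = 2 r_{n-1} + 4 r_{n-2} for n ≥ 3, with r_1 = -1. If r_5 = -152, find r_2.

-5

Let r_2 = v.
r_3 = -4 + 2v
r_4 = -8 + 8v
r_5 = -32 + 24v
So -32 + 24v = -152, giving v = -5.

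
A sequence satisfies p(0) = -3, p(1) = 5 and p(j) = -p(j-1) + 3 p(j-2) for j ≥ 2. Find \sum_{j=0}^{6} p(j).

p(2) = -5 + 3*(-3) = -14
p(3) = -(-14) + 3*5 = 29
p(4) = -29 + 3*(-14) = -71
p(5) = -(-71) + 3*29 = 158
p(6) = -158 + 3*(-71) = -371
Sum = (-3) + 5 + (-14) + 29 + (-71) + 158 + (-371) = -267

-267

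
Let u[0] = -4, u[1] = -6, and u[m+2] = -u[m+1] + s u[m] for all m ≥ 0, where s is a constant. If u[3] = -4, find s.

u[2] = 6 - 4s
u[3] = -6 - 2s
So -6 - 2s = -4, giving s = -1.

-1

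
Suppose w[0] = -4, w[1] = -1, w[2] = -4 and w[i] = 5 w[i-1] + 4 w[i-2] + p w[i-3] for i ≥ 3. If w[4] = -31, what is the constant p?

-5

w[3] = -24 - 4p
w[4] = -136 - 21p
So -136 - 21p = -31, giving p = -5.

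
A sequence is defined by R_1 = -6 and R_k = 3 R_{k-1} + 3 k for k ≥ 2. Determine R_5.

R_2 = 3*(-6) + 6 = -12
R_3 = 3*(-12) + 9 = -27
R_4 = 3*(-27) + 12 = -69
R_5 = 3*(-69) + 15 = -192

-192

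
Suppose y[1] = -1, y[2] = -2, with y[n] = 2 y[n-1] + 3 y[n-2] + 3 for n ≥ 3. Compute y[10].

y[3] = 2*(-2) + 3*(-1) + 3 = -4
y[4] = 2*(-4) + 3*(-2) + 3 = -11
y[5] = 2*(-11) + 3*(-4) + 3 = -31
y[6] = 2*(-31) + 3*(-11) + 3 = -92
y[7] = 2*(-92) + 3*(-31) + 3 = -274
y[8] = 2*(-274) + 3*(-92) + 3 = -821
y[9] = 2*(-821) + 3*(-274) + 3 = -2461
y[10] = 2*(-2461) + 3*(-821) + 3 = -7382

-7382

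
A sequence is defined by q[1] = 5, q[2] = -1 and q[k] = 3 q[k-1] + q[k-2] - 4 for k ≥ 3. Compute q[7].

q[3] = 3*(-1) + 5 - 4 = -2
q[4] = 3*(-2) + (-1) - 4 = -11
q[5] = 3*(-11) + (-2) - 4 = -39
q[6] = 3*(-39) + (-11) - 4 = -132
q[7] = 3*(-132) + (-39) - 4 = -439

-439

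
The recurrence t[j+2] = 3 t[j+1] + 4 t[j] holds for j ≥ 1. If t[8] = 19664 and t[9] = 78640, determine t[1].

-2

Rearranging, t[j-2] = (t[j] - 3 t[j-1]) / 4.
t[7] = (78640 - 3*19664) / 4 = 19648/4 = 4912
t[6] = (19664 - 3*4912) / 4 = 4928/4 = 1232
t[5] = (4912 - 3*1232) / 4 = 1216/4 = 304
t[4] = (1232 - 3*304) / 4 = 320/4 = 80
t[3] = (304 - 3*80) / 4 = 64/4 = 16
t[2] = (80 - 3*16) / 4 = 32/4 = 8
t[1] = (16 - 3*8) / 4 = -8/4 = -2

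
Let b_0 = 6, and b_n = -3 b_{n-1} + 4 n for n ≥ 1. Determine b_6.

b_1 = -3(6) + 4 = -14
b_2 = -3(-14) + 8 = 50
b_3 = -3(50) + 12 = -138
b_4 = -3(-138) + 16 = 430
b_5 = -3(430) + 20 = -1270
b_6 = -3(-1270) + 24 = 3834

3834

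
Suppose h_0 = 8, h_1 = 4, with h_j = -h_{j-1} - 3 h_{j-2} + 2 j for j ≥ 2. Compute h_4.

h_2 = -4 - 3*8 + 4 = -24
h_3 = -(-24) - 3*4 + 6 = 18
h_4 = -18 - 3*(-24) + 8 = 62

62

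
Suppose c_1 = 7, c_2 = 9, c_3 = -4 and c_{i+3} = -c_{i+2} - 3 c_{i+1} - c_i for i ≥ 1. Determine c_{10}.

-27

c_4 = -(-4) - 3*9 - 7 = -30
c_5 = -(-30) - 3*(-4) - 9 = 33
c_6 = -33 - 3*(-30) - (-4) = 61
c_7 = -61 - 3*33 - (-30) = -130
c_8 = -(-130) - 3*61 - 33 = -86
c_9 = -(-86) - 3*(-130) - 61 = 415
c_{10} = -415 - 3*(-86) - (-130) = -27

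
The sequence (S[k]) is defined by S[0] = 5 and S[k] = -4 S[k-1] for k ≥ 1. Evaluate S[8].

S[1] = -4·5 = -20
S[2] = -4·(-20) = 80
S[3] = -4·80 = -320
S[4] = -4·(-320) = 1280
S[5] = -4·1280 = -5120
S[6] = -4·(-5120) = 20480
S[7] = -4·20480 = -81920
S[8] = -4·(-81920) = 327680

327680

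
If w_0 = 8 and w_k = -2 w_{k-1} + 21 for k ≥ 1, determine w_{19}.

The fixed point is 21/(1 + 2) = 7, so w_k - 7 = -2(w_{k-1} - 7).
Hence w_k = 1·(-2)^k + 7.
w_{19} = 1·(-2)^{19} + 7 = 1·-524288 + 7 = -524281.

-524281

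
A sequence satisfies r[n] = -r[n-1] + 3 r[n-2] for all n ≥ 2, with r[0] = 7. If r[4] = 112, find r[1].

Let r[1] = y.
r[2] = 21 - y
r[3] = -21 + 4y
r[4] = 84 - 7y
So 84 - 7y = 112, giving y = -4.

-4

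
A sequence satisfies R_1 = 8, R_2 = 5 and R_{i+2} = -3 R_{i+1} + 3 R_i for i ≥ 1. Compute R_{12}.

R_3 = -3(5) + 3(8) = 9
R_4 = -3(9) + 3(5) = -12
R_5 = -3(-12) + 3(9) = 63
R_6 = -3(63) + 3(-12) = -225
R_7 = -3(-225) + 3(63) = 864
R_8 = -3(864) + 3(-225) = -3267
R_9 = -3(-3267) + 3(864) = 12393
R_{10} = -3(12393) + 3(-3267) = -46980
R_{11} = -3(-46980) + 3(12393) = 178119
R_{12} = -3(178119) + 3(-46980) = -675297

-675297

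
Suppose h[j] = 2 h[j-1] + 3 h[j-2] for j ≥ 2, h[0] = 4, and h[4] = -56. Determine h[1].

-7

Let h[1] = w.
h[2] = 12 + 2w
h[3] = 24 + 7w
h[4] = 84 + 20w
So 84 + 20w = -56, giving w = -7.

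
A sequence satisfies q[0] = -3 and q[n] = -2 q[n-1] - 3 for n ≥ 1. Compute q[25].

67108863

The fixed point is -3/(1 + 2) = -1, so q[n] + 1 = -2(q[n-1] + 1).
Hence q[n] = -2·(-2)^n - 1.
q[25] = -2·(-2)^{25} - 1 = -2·-33554432 - 1 = 67108863.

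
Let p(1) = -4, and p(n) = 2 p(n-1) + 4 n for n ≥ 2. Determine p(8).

984

p(2) = 2·(-4) + 8 = 0
p(3) = 2·0 + 12 = 12
p(4) = 2·12 + 16 = 40
p(5) = 2·40 + 20 = 100
p(6) = 2·100 + 24 = 224
p(7) = 2·224 + 28 = 476
p(8) = 2·476 + 32 = 984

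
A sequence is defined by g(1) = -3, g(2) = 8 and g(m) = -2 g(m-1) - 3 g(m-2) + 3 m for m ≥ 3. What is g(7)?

g(3) = -2*8 - 3*(-3) + 9 = 2
g(4) = -2*2 - 3*8 + 12 = -16
g(5) = -2*(-16) - 3*2 + 15 = 41
g(6) = -2*41 - 3*(-16) + 18 = -16
g(7) = -2*(-16) - 3*41 + 21 = -70

-70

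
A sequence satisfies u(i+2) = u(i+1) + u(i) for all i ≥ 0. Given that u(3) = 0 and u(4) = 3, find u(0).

Rearranging, u(i-2) = u(i) - u(i-1).
u(2) = 3 - 0 = 3
u(1) = 0 - 3 = -3
u(0) = 3 - (-3) = 6

6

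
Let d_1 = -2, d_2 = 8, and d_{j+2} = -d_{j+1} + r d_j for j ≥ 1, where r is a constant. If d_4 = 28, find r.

2

d_3 = -8 - 2r
d_4 = 8 + 10r
So 8 + 10r = 28, giving r = 2.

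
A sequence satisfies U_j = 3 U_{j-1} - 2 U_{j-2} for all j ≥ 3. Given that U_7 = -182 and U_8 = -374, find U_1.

Rearranging, U_{j-2} = (U_j - 3 U_{j-1}) / -2.
U_6 = (-374 - 3·(-182)) / -2 = 172/-2 = -86
U_5 = (-182 - 3·(-86)) / -2 = 76/-2 = -38
U_4 = (-86 - 3·(-38)) / -2 = 28/-2 = -14
U_3 = (-38 - 3·(-14)) / -2 = 4/-2 = -2
U_2 = (-14 - 3·(-2)) / -2 = -8/-2 = 4
U_1 = (-2 - 3·4) / -2 = -14/-2 = 7

7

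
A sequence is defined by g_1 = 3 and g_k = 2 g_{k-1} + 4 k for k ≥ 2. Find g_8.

1880

g_2 = 2*3 + 8 = 14
g_3 = 2*14 + 12 = 40
g_4 = 2*40 + 16 = 96
g_5 = 2*96 + 20 = 212
g_6 = 2*212 + 24 = 448
g_7 = 2*448 + 28 = 924
g_8 = 2*924 + 32 = 1880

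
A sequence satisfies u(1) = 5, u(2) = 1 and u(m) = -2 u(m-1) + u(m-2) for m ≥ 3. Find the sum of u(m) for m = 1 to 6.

u(3) = -2*1 + 5 = 3
u(4) = -2*3 + 1 = -5
u(5) = -2*(-5) + 3 = 13
u(6) = -2*13 + (-5) = -31
Sum = 5 + 1 + 3 + (-5) + 13 + (-31) = -14

-14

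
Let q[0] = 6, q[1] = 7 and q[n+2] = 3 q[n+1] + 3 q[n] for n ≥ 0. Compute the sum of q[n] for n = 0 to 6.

10342

q[2] = 3(7) + 3(6) = 39
q[3] = 3(39) + 3(7) = 138
q[4] = 3(138) + 3(39) = 531
q[5] = 3(531) + 3(138) = 2007
q[6] = 3(2007) + 3(531) = 7614
Sum = 6 + 7 + 39 + 138 + 531 + 2007 + 7614 = 10342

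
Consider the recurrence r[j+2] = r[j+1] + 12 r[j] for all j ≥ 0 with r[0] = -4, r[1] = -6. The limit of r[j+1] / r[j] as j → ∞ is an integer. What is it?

4

The characteristic equation is r^2 - r - 12 = 0, which factors as (r - 4)(r + 3) = 0.
So the roots are 4 and -3. Since |4| > |-3| and the coefficient of 4^j is non-zero, the ratio tends to 4.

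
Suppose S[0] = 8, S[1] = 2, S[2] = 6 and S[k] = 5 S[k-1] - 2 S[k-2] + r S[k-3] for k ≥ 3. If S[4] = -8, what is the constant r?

S[3] = 26 + 8r
S[4] = 118 + 42r
So 118 + 42r = -8, giving r = -3.

-3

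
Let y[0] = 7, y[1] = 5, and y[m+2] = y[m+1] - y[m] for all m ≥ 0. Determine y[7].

y[2] = 5 - 7 = -2
y[3] = (-2) - 5 = -7
y[4] = (-7) - (-2) = -5
y[5] = (-5) - (-7) = 2
y[6] = 2 - (-5) = 7
y[7] = 7 - 2 = 5

5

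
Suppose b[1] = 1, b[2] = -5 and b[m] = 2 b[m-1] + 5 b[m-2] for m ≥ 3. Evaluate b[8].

-4235

b[3] = 2*(-5) + 5*1 = -5
b[4] = 2*(-5) + 5*(-5) = -35
b[5] = 2*(-35) + 5*(-5) = -95
b[6] = 2*(-95) + 5*(-35) = -365
b[7] = 2*(-365) + 5*(-95) = -1205
b[8] = 2*(-1205) + 5*(-365) = -4235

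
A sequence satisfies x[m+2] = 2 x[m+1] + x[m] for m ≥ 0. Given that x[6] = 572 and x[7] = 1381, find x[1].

9

Rearranging, x[m-2] = x[m] - 2 x[m-1].
x[5] = 1381 - 2(572) = 237
x[4] = 572 - 2(237) = 98
x[3] = 237 - 2(98) = 41
x[2] = 98 - 2(41) = 16
x[1] = 41 - 2(16) = 9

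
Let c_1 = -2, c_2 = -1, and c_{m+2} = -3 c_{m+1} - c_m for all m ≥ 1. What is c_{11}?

11933

c_3 = -3·(-1) - (-2) = 5
c_4 = -3·5 - (-1) = -14
c_5 = -3·(-14) - 5 = 37
c_6 = -3·37 - (-14) = -97
c_7 = -3·(-97) - 37 = 254
c_8 = -3·254 - (-97) = -665
c_9 = -3·(-665) - 254 = 1741
c_{10} = -3·1741 - (-665) = -4558
c_{11} = -3·(-4558) - 1741 = 11933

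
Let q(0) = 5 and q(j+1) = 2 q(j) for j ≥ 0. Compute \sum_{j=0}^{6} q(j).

q(1) = 2·5 = 10
q(2) = 2·10 = 20
q(3) = 2·20 = 40
q(4) = 2·40 = 80
q(5) = 2·80 = 160
q(6) = 2·160 = 320
Sum = 5 + 10 + 20 + 40 + 80 + 160 + 320 = 635

635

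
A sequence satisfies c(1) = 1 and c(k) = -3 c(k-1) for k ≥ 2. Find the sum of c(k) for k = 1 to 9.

4921

c(2) = -3*1 = -3
c(3) = -3*(-3) = 9
c(4) = -3*9 = -27
c(5) = -3*(-27) = 81
c(6) = -3*81 = -243
c(7) = -3*(-243) = 729
c(8) = -3*729 = -2187
c(9) = -3*(-2187) = 6561
Sum = 1 + (-3) + 9 + (-27) + 81 + (-243) + 729 + (-2187) + 6561 = 4921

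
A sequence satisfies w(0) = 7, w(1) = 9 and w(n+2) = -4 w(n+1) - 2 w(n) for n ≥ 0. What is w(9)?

w(2) = -4·9 - 2·7 = -50
w(3) = -4·(-50) - 2·9 = 182
w(4) = -4·182 - 2·(-50) = -628
w(5) = -4·(-628) - 2·182 = 2148
w(6) = -4·2148 - 2·(-628) = -7336
w(7) = -4·(-7336) - 2·2148 = 25048
w(8) = -4·25048 - 2·(-7336) = -85520
w(9) = -4·(-85520) - 2·25048 = 291984

291984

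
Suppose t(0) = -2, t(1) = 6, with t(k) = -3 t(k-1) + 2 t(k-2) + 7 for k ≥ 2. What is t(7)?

9856

t(2) = -3·6 + 2·(-2) + 7 = -15
t(3) = -3·(-15) + 2·6 + 7 = 64
t(4) = -3·64 + 2·(-15) + 7 = -215
t(5) = -3·(-215) + 2·64 + 7 = 780
t(6) = -3·780 + 2·(-215) + 7 = -2763
t(7) = -3·(-2763) + 2·780 + 7 = 9856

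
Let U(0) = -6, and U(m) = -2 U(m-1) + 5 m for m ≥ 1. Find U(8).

-1806

U(1) = -2·(-6) + 5 = 17
U(2) = -2·17 + 10 = -24
U(3) = -2·(-24) + 15 = 63
U(4) = -2·63 + 20 = -106
U(5) = -2·(-106) + 25 = 237
U(6) = -2·237 + 30 = -444
U(7) = -2·(-444) + 35 = 923
U(8) = -2·923 + 40 = -1806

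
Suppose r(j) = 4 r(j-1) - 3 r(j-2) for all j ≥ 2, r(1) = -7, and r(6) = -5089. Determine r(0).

Let r(0) = y.
r(2) = -28 - 3y
r(3) = -91 - 12y
r(4) = -280 - 39y
r(5) = -847 - 120y
r(6) = -2548 - 363y
So -2548 - 363y = -5089, giving y = 7.

7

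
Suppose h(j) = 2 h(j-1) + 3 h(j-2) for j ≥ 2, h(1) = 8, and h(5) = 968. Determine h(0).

Let h(0) = w.
h(2) = 16 + 3w
h(3) = 56 + 6w
h(4) = 160 + 21w
h(5) = 488 + 60w
So 488 + 60w = 968, giving w = 8.

8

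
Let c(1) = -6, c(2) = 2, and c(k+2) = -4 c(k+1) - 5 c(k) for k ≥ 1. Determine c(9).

c(3) = -4*2 - 5*(-6) = 22
c(4) = -4*22 - 5*2 = -98
c(5) = -4*(-98) - 5*22 = 282
c(6) = -4*282 - 5*(-98) = -638
c(7) = -4*(-638) - 5*282 = 1142
c(8) = -4*1142 - 5*(-638) = -1378
c(9) = -4*(-1378) - 5*1142 = -198

-198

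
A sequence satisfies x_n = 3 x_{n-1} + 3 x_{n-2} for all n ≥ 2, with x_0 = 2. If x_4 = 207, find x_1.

Let x_1 = z.
x_2 = 6 + 3z
x_3 = 18 + 12z
x_4 = 72 + 45z
So 72 + 45z = 207, giving z = 3.

3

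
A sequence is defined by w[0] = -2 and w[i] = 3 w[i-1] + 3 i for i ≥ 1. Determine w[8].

1626

w[1] = 3(-2) + 3 = -3
w[2] = 3(-3) + 6 = -3
w[3] = 3(-3) + 9 = 0
w[4] = 3(0) + 12 = 12
w[5] = 3(12) + 15 = 51
w[6] = 3(51) + 18 = 171
w[7] = 3(171) + 21 = 534
w[8] = 3(534) + 24 = 1626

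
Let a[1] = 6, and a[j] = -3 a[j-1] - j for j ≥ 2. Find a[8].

a[2] = -3(6) - 2 = -20
a[3] = -3(-20) - 3 = 57
a[4] = -3(57) - 4 = -175
a[5] = -3(-175) - 5 = 520
a[6] = -3(520) - 6 = -1566
a[7] = -3(-1566) - 7 = 4691
a[8] = -3(4691) - 8 = -14081

-14081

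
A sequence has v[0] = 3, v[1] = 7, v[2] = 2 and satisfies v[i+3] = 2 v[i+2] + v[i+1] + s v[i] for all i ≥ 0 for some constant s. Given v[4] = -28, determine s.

v[3] = 11 + 3s
v[4] = 24 + 13s
So 24 + 13s = -28, giving s = -4.

-4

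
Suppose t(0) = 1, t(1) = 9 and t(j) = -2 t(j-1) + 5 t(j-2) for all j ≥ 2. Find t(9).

106649

t(2) = -2(9) + 5(1) = -13
t(3) = -2(-13) + 5(9) = 71
t(4) = -2(71) + 5(-13) = -207
t(5) = -2(-207) + 5(71) = 769
t(6) = -2(769) + 5(-207) = -2573
t(7) = -2(-2573) + 5(769) = 8991
t(8) = -2(8991) + 5(-2573) = -30847
t(9) = -2(-30847) + 5(8991) = 106649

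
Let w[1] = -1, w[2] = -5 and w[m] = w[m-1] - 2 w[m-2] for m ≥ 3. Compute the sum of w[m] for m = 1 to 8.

w[3] = (-5) - 2·(-1) = -3
w[4] = (-3) - 2·(-5) = 7
w[5] = 7 - 2·(-3) = 13
w[6] = 13 - 2·7 = -1
w[7] = (-1) - 2·13 = -27
w[8] = (-27) - 2·(-1) = -25
Sum = (-1) + (-5) + (-3) + 7 + 13 + (-1) + (-27) + (-25) = -42

-42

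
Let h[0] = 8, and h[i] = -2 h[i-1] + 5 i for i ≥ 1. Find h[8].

h[1] = -2·8 + 5 = -11
h[2] = -2·(-11) + 10 = 32
h[3] = -2·32 + 15 = -49
h[4] = -2·(-49) + 20 = 118
h[5] = -2·118 + 25 = -211
h[6] = -2·(-211) + 30 = 452
h[7] = -2·452 + 35 = -869
h[8] = -2·(-869) + 40 = 1778

1778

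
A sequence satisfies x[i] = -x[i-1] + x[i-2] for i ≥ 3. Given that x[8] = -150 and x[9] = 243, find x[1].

9

Rearranging, x[i-2] = x[i] + x[i-1].
x[7] = 243 + (-150) = 93
x[6] = -150 + 93 = -57
x[5] = 93 + (-57) = 36
x[4] = -57 + 36 = -21
x[3] = 36 + (-21) = 15
x[2] = -21 + 15 = -6
x[1] = 15 + (-6) = 9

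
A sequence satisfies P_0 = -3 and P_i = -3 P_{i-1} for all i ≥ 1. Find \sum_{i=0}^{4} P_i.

-183

P_1 = -3·(-3) = 9
P_2 = -3·9 = -27
P_3 = -3·(-27) = 81
P_4 = -3·81 = -243
Sum = (-3) + 9 + (-27) + 81 + (-243) = -183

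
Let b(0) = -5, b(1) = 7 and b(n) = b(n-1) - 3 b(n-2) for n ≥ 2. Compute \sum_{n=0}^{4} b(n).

-40

b(2) = 7 - 3(-5) = 22
b(3) = 22 - 3(7) = 1
b(4) = 1 - 3(22) = -65
Sum = (-5) + 7 + 22 + 1 + (-65) = -40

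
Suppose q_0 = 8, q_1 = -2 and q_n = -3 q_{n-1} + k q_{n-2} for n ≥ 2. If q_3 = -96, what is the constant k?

q_2 = 6 + 8k
q_3 = -18 - 26k
So -18 - 26k = -96, giving k = 3.

3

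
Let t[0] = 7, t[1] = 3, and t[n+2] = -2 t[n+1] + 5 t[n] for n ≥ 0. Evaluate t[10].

t[2] = -2*3 + 5*7 = 29
t[3] = -2*29 + 5*3 = -43
t[4] = -2*(-43) + 5*29 = 231
t[5] = -2*231 + 5*(-43) = -677
t[6] = -2*(-677) + 5*231 = 2509
t[7] = -2*2509 + 5*(-677) = -8403
t[8] = -2*(-8403) + 5*2509 = 29351
t[9] = -2*29351 + 5*(-8403) = -100717
t[10] = -2*(-100717) + 5*29351 = 348189

348189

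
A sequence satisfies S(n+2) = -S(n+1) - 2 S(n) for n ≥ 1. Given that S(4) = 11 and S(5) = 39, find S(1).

Rearranging, S(n-2) = (S(n) + S(n-1)) / -2.
S(3) = (39 + 11) / -2 = 50/-2 = -25
S(2) = (11 + (-25)) / -2 = -14/-2 = 7
S(1) = (-25 + 7) / -2 = -18/-2 = 9

9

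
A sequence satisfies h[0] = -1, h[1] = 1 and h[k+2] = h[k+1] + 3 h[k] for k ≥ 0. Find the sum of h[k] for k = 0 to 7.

h[2] = 1 + 3*(-1) = -2
h[3] = (-2) + 3*1 = 1
h[4] = 1 + 3*(-2) = -5
h[5] = (-5) + 3*1 = -2
h[6] = (-2) + 3*(-5) = -17
h[7] = (-17) + 3*(-2) = -23
Sum = (-1) + 1 + (-2) + 1 + (-5) + (-2) + (-17) + (-23) = -48

-48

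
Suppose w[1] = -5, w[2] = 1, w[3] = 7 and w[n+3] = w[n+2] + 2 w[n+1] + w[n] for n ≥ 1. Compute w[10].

w[4] = 7 + 2*1 + (-5) = 4
w[5] = 4 + 2*7 + 1 = 19
w[6] = 19 + 2*4 + 7 = 34
w[7] = 34 + 2*19 + 4 = 76
w[8] = 76 + 2*34 + 19 = 163
w[9] = 163 + 2*76 + 34 = 349
w[10] = 349 + 2*163 + 76 = 751

751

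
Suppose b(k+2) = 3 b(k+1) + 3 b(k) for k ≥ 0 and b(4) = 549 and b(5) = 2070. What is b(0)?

9

Rearranging, b(k-2) = (b(k) - 3 b(k-1)) / 3.
b(3) = (2070 - 3·549) / 3 = 423/3 = 141
b(2) = (549 - 3·141) / 3 = 126/3 = 42
b(1) = (141 - 3·42) / 3 = 15/3 = 5
b(0) = (42 - 3·5) / 3 = 27/3 = 9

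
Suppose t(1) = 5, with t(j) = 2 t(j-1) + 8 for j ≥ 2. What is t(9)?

t(2) = 2*5 + 8 = 18
t(3) = 2*18 + 8 = 44
t(4) = 2*44 + 8 = 96
t(5) = 2*96 + 8 = 200
t(6) = 2*200 + 8 = 408
t(7) = 2*408 + 8 = 824
t(8) = 2*824 + 8 = 1656
t(9) = 2*1656 + 8 = 3320

3320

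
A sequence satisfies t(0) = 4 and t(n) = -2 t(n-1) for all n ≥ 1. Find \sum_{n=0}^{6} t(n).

172

t(1) = -2(4) = -8
t(2) = -2(-8) = 16
t(3) = -2(16) = -32
t(4) = -2(-32) = 64
t(5) = -2(64) = -128
t(6) = -2(-128) = 256
Sum = 4 + (-8) + 16 + (-32) + 64 + (-128) + 256 = 172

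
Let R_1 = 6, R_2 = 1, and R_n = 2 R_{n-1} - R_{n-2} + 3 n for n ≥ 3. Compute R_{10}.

R_3 = 2·1 - 6 + 9 = 5
R_4 = 2·5 - 1 + 12 = 21
R_5 = 2·21 - 5 + 15 = 52
R_6 = 2·52 - 21 + 18 = 101
R_7 = 2·101 - 52 + 21 = 171
R_8 = 2·171 - 101 + 24 = 265
R_9 = 2·265 - 171 + 27 = 386
R_{10} = 2·386 - 265 + 30 = 537

537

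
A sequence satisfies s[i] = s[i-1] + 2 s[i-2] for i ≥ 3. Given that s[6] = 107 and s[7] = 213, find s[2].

7

Rearranging, s[i-2] = (s[i] - s[i-1]) / 2.
s[5] = (213 - 107) / 2 = 106/2 = 53
s[4] = (107 - 53) / 2 = 54/2 = 27
s[3] = (53 - 27) / 2 = 26/2 = 13
s[2] = (27 - 13) / 2 = 14/2 = 7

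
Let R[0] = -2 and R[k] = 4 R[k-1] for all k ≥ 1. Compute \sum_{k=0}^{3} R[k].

R[1] = 4(-2) = -8
R[2] = 4(-8) = -32
R[3] = 4(-32) = -128
Sum = (-2) + (-8) + (-32) + (-128) = -170

-170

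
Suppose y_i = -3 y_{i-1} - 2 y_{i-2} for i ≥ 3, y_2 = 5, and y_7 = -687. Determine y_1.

6

Let y_1 = z.
y_3 = -15 - 2z
y_4 = 35 + 6z
y_5 = -75 - 14z
y_6 = 155 + 30z
y_7 = -315 - 62z
So -315 - 62z = -687, giving z = 6.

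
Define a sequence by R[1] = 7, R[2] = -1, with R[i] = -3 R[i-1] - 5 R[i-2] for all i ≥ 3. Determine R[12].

R[3] = -3·(-1) - 5·7 = -32
R[4] = -3·(-32) - 5·(-1) = 101
R[5] = -3·101 - 5·(-32) = -143
R[6] = -3·(-143) - 5·101 = -76
R[7] = -3·(-76) - 5·(-143) = 943
R[8] = -3·943 - 5·(-76) = -2449
R[9] = -3·(-2449) - 5·943 = 2632
R[10] = -3·2632 - 5·(-2449) = 4349
R[11] = -3·4349 - 5·2632 = -26207
R[12] = -3·(-26207) - 5·4349 = 56876

56876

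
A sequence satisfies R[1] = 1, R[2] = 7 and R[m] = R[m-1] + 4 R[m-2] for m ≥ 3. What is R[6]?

239

R[3] = 7 + 4*1 = 11
R[4] = 11 + 4*7 = 39
R[5] = 39 + 4*11 = 83
R[6] = 83 + 4*39 = 239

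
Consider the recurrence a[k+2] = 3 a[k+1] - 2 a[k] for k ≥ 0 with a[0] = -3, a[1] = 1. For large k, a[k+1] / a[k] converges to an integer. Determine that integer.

2

The characteristic equation is r^2 - 3r + 2 = 0, which factors as (r - 2)(r - 1) = 0.
So the roots are 2 and 1. Since |2| > |1| and the coefficient of 2^k is non-zero, the ratio tends to 2.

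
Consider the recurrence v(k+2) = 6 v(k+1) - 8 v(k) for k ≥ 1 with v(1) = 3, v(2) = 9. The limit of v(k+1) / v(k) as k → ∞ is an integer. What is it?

The characteristic equation is r^2 - 6r + 8 = 0, which factors as (r - 4)(r - 2) = 0.
So the roots are 4 and 2. Since |4| > |2| and the coefficient of 4^k is non-zero, the ratio tends to 4.

4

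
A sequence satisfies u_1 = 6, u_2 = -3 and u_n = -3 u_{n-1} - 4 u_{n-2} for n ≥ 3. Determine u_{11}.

u_3 = -3*(-3) - 4*6 = -15
u_4 = -3*(-15) - 4*(-3) = 57
u_5 = -3*57 - 4*(-15) = -111
u_6 = -3*(-111) - 4*57 = 105
u_7 = -3*105 - 4*(-111) = 129
u_8 = -3*129 - 4*105 = -807
u_9 = -3*(-807) - 4*129 = 1905
u_{10} = -3*1905 - 4*(-807) = -2487
u_{11} = -3*(-2487) - 4*1905 = -159

-159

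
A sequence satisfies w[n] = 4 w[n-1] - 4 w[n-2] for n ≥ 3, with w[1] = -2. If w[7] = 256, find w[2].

Let w[2] = z.
w[3] = 8 + 4z
w[4] = 32 + 12z
w[5] = 96 + 32z
w[6] = 256 + 80z
w[7] = 640 + 192z
So 640 + 192z = 256, giving z = -2.

-2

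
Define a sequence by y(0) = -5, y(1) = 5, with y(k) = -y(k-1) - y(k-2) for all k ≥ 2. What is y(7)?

5

y(2) = -5 - (-5) = 0
y(3) = -0 - 5 = -5
y(4) = -(-5) - 0 = 5
y(5) = -5 - (-5) = 0
y(6) = -0 - 5 = -5
y(7) = -(-5) - 0 = 5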